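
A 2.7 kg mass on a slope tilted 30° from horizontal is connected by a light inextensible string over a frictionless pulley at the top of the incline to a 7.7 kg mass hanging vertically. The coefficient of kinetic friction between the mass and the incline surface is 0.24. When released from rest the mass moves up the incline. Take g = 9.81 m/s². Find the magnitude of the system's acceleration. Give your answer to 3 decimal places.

For the mass on the incline: the weight component along the slope is m₁g sin 30° = 2.7 × 9.81 × 0.5000 = 13.244 N and the normal force is N = m₁g cos 30° = 22.938 N.
Kinetic friction opposes the mass's motion up the incline: f = μN = 0.24 × 22.938 = 5.505 N acting down the slope.
Newton's second law for the mass (up-slope positive): T − 13.244 − 5.505 = 2.7 a. For the hanging mass (downward positive): 7.7 × 9.81 − T = 7.7 a.
Adding the two equations eliminates T: 56.788 = 10.4 a, so a = 5.4604 m/s².

5.460 m/s²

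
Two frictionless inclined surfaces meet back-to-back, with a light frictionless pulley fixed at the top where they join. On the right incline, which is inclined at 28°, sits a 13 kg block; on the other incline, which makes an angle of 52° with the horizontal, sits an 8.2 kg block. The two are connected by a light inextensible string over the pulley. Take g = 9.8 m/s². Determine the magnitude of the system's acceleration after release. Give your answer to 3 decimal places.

0.166 m/s²

Resolve each weight along its own incline: the 13 kg mass has component 13 × 9.8 × sin 28° = 59.811 N down its slope, and the 8.2 kg mass has 8.2 × 9.8 × sin 52° = 63.325 N down its slope.
The 8.2 kg side's 63.325 N exceeds the other side's 59.811 N, so that mass slides down and the 13 kg mass slides up. Taking that direction as positive, Newton's second law for the whole system gives 63.325 − 59.811 = (13 + 8.2) a, so a = 3.514 / 21.2 = 0.1658 m/s².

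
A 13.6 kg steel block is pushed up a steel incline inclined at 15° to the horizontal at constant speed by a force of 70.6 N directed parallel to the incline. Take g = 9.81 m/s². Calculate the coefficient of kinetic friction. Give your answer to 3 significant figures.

0.280

At constant speed ΣF = 0 along the incline. The applied 70.6 N acts up the slope; the weight component mg sin 15° = 34.531 N and kinetic friction μN both act down the slope.
So 70.6 = 34.531 + μ × 128.870, giving μ = (70.6 − 34.531) / 128.870 = 0.2799.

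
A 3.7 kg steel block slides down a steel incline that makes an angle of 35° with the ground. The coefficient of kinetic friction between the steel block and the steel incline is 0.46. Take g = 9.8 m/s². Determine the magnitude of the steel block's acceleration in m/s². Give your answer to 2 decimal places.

Resolving the weight along the incline: the component pulling the steel block down the slope is mg sin 35° = 3.7 × 9.8 × 0.5736 = 20.799 N, and the normal force is N = mg cos 35° = 3.7 × 9.8 × 0.8192 = 29.704 N.
Kinetic friction acts up the slope with magnitude f = μN = 0.46 × 29.704 = 13.664 N.
Net force along the incline is 20.799 − 13.664 = 7.135 N, so a = 7.135 / 3.7 = 1.9284 m/s².

1.93 m/s²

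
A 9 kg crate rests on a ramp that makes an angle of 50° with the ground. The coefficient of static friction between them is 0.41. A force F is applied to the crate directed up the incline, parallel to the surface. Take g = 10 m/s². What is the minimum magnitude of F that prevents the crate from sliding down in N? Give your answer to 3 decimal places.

The normal force is N = mg cos 50° = 57.851 N. With F at its minimum the crate is on the verge of sliding down, so static friction is at its maximum μ_s N = 0.41 × 57.851 = 23.719 N and acts up the slope.
Equilibrium along the incline: F + μ_s N = mg sin 50°, so F = 68.944 − 23.719 = 45.225 N.

45.225 N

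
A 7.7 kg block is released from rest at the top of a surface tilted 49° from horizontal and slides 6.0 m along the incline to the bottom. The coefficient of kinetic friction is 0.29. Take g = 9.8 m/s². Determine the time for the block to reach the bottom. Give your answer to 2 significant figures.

The weight component along the incline is mg sin 49° = 56.950 N and the normal force is N = mg cos 49° = 49.506 N.
Friction up the slope is f = μN = 0.29 × 49.506 = 14.357 N, so the net downslope force is 56.950 − 14.357 = 42.593 N and a = 42.593 / 7.7 = 5.5316 m/s².
Starting from rest, L = ½at², so t = √(2L/a) = √(2 × 6.0 / 5.5316) = 1.4729 s.

1.5 s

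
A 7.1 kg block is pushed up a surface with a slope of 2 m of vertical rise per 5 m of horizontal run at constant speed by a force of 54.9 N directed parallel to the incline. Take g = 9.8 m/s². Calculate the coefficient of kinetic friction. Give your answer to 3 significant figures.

0.450

At constant speed ΣF = 0 along the incline. The applied 54.9 N acts up the slope; the weight component mg sin 21.80° = 25.841 N and kinetic friction μN both act down the slope.
So 54.9 = 25.841 + μ × 64.603, giving μ = (54.9 − 25.841) / 64.603 = 0.4498.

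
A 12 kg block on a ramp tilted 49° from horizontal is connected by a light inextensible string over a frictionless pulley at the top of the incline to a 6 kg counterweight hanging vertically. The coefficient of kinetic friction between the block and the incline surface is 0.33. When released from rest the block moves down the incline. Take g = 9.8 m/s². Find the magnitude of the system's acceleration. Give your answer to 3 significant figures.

0.250 m/s²

For the block on the incline: the weight component along the slope is m₁g sin 49° = 12 × 9.8 × 0.7547 = 88.753 N and the normal force is N = m₁g cos 49° = 77.153 N.
Kinetic friction opposes the block's motion down the incline: f = μN = 0.33 × 77.153 = 25.460 N acting up the slope.
Newton's second law for the block (down-slope positive): 88.753 − 25.460 − T = 12 a. For the hanging counterweight (upward positive): T − 6 × 9.8 = 6 a.
Adding the two equations eliminates T: 4.493 = 18 a, so a = 0.2496 m/s².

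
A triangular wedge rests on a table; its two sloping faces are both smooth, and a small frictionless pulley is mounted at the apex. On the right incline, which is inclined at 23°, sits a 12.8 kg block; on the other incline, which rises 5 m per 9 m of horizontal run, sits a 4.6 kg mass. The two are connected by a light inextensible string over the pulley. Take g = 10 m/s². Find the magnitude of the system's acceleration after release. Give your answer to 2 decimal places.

1.59 m/s²

Resolve each weight along its own incline: the 12.8 kg mass has component 12.8 × 10 × sin 23° = 50.014 N down its slope, and the 4.6 kg mass has 4.6 × 10 × sin 29.05° = 22.340 N down its slope.
The 12.8 kg side's 50.014 N exceeds the other side's 22.340 N, so that mass slides down and the 4.6 kg mass slides up. Taking that direction as positive, Newton's second law for the whole system gives 50.014 − 22.340 = (12.8 + 4.6) a, so a = 27.674 / 17.4 = 1.5905 m/s².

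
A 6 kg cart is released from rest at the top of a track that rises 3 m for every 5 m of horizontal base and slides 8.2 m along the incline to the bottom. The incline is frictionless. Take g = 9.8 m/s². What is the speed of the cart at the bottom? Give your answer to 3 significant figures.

9.09 m/s

The weight component along the incline is mg sin 30.96° = 30.252 N and the normal force is N = mg cos 30.96° = 50.421 N.
With no friction, a = g sin 30.96° = 5.0421 m/s².
Starting from rest over a distance of 8.2 m, v² = 2aL = 2 × 5.0421 × 8.2 = 82.6904, so v = 9.0934 m/s.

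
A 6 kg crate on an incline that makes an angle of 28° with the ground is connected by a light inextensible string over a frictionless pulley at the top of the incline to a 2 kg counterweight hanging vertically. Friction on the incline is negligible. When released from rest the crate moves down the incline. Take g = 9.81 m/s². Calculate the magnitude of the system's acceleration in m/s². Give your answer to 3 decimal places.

For the crate on the incline: the weight component along the slope is m₁g sin 28° = 6 × 9.81 × 0.4695 = 27.635 N and the normal force is N = m₁g cos 28° = 51.970 N.
Newton's second law for the crate (down-slope positive): 27.635 − T = 6 a. For the hanging counterweight (upward positive): T − 2 × 9.81 = 2 a.
Adding the two equations eliminates T: 8.015 = 8 a, so a = 1.0019 m/s².

1.002 m/s²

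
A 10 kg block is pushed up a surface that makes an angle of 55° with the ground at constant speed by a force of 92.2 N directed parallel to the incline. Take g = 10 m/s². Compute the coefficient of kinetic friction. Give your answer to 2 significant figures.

0.18

At constant speed ΣF = 0 along the incline. The applied 92.2 N acts up the slope; the weight component mg sin 55° = 81.915 N and kinetic friction μN both act down the slope.
So 92.2 = 81.915 + μ × 57.358, giving μ = (92.2 − 81.915) / 57.358 = 0.1793.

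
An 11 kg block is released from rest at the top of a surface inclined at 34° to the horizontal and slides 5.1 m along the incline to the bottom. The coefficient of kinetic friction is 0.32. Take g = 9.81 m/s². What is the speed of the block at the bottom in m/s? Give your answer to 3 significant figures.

The weight component along the incline is mg sin 34° = 60.343 N and the normal force is N = mg cos 34° = 89.461 N.
Friction up the slope is f = μN = 0.32 × 89.461 = 28.628 N, so the net downslope force is 60.343 − 28.628 = 31.715 N and a = 31.715 / 11 = 2.8832 m/s².
Starting from rest over a distance of 5.1 m, v² = 2aL = 2 × 2.8832 × 5.1 = 29.4086, so v = 5.4230 m/s.

5.42 m/s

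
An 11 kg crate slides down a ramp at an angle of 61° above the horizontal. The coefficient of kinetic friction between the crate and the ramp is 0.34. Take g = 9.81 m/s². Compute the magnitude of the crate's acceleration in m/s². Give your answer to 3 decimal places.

Resolving the weight along the incline: the component pulling the crate down the slope is mg sin 61° = 11 × 9.81 × 0.8746 = 94.378 N, and the normal force is N = mg cos 61° = 11 × 9.81 × 0.4848 = 52.315 N.
Kinetic friction acts up the slope with magnitude f = μN = 0.34 × 52.315 = 17.787 N.
Net force along the incline is 94.378 − 17.787 = 76.591 N, so a = 76.591 / 11 = 6.9628 m/s².

6.963 m/s²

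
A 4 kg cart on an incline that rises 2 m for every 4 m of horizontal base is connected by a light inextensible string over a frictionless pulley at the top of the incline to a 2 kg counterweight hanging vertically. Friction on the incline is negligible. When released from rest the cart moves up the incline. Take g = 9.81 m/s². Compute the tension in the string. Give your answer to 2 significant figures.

19 N

For the cart on the incline: the weight component along the slope is m₁g sin 26.57° = 4 × 9.81 × 0.4472 = 17.548 N and the normal force is N = m₁g cos 26.57° = 35.097 N.
Newton's second law for the cart (up-slope positive): T − 17.548 = 4 a. For the hanging counterweight (downward positive): 2 × 9.81 − T = 2 a.
Adding the two equations eliminates T: 2.072 = 6 a, so a = 0.3453 m/s².
Then from the hanging counterweight's equation, T = 2 × (9.81 − 0.3453) = 18.929 N.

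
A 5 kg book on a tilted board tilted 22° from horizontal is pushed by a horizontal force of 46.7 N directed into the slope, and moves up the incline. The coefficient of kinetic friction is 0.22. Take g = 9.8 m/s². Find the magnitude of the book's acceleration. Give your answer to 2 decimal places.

The horizontal push has components F cos 22° = 46.7 × 0.9272 = 43.300 N up the incline and F sin 22° = 46.7 × 0.3746 = 17.494 N pressing into the surface.
The normal force is therefore N = mg cos 22° + F sin 22° = 45.433 + 17.494 = 62.927 N, and kinetic friction down the slope is μN = 0.22 × 62.927 = 13.844 N.
Along the incline: F cos 22° − mg sin 22° − μN = ma, so 43.300 − 18.355 − 13.844 = 5 a, giving a = 2.2202 m/s².

2.22 m/s²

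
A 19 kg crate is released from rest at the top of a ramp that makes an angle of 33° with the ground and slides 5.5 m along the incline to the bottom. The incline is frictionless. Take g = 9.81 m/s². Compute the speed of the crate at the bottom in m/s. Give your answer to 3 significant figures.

7.67 m/s

The weight component along the incline is mg sin 33° = 101.515 N and the normal force is N = mg cos 33° = 156.320 N.
With no friction, a = g sin 33° = 5.3429 m/s².
Starting from rest over a distance of 5.5 m, v² = 2aL = 2 × 5.3429 × 5.5 = 58.7719, so v = 7.6663 m/s.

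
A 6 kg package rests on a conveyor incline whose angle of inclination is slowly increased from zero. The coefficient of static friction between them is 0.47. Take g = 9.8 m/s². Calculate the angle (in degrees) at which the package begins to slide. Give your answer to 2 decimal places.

At the threshold of sliding, static friction is at its maximum μ_s N and exactly balances the weight component along the incline: mg sin θ = μ_s mg cos θ.
Hence tan θ = μ_s = 0.47, so θ = arctan(0.47) = 25.1735°.

25.17°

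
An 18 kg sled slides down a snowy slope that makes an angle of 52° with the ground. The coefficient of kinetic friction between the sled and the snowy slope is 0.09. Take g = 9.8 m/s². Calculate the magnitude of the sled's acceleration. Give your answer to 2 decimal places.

7.18 m/s²

Resolving the weight along the incline: the component pulling the sled down the slope is mg sin 52° = 18 × 9.8 × 0.7880 = 139.003 N, and the normal force is N = mg cos 52° = 18 × 9.8 × 0.6157 = 108.609 N.
Kinetic friction acts up the slope with magnitude f = μN = 0.09 × 108.609 = 9.775 N.
Net force along the incline is 139.003 − 9.775 = 129.228 N, so a = 129.228 / 18 = 7.1793 m/s².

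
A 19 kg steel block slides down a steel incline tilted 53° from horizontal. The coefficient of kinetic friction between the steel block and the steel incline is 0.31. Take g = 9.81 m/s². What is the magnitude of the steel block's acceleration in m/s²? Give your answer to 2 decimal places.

6.00 m/s²

Resolving the weight along the incline: the component pulling the steel block down the slope is mg sin 53° = 19 × 9.81 × 0.7986 = 148.851 N, and the normal force is N = mg cos 53° = 19 × 9.81 × 0.6018 = 112.170 N.
Kinetic friction acts up the slope with magnitude f = μN = 0.31 × 112.170 = 34.773 N.
Net force along the incline is 148.851 − 34.773 = 114.078 N, so a = 114.078 / 19 = 6.0041 m/s².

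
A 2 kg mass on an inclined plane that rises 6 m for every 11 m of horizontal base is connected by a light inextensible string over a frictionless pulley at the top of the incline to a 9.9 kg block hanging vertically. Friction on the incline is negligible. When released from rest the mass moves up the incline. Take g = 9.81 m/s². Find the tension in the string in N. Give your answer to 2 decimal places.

For the mass on the incline: the weight component along the slope is m₁g sin 28.61° = 2 × 9.81 × 0.4789 = 9.396 N and the normal force is N = m₁g cos 28.61° = 17.224 N.
Newton's second law for the mass (up-slope positive): T − 9.396 = 2 a. For the hanging block (downward positive): 9.9 × 9.81 − T = 9.9 a.
Adding the two equations eliminates T: 87.723 = 11.9 a, so a = 7.3717 m/s².
Then from the hanging block's equation, T = 9.9 × (9.81 − 7.3717) = 24.139 N.

24.14 N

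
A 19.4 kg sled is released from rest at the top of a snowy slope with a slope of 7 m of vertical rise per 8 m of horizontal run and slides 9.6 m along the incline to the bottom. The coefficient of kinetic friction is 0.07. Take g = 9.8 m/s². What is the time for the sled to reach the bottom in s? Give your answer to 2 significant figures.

1.8 s

The weight component along the incline is mg sin 41.19° = 125.195 N and the normal force is N = mg cos 41.19° = 143.080 N.
Friction up the slope is f = μN = 0.07 × 143.080 = 10.016 N, so the net downslope force is 125.195 − 10.016 = 115.179 N and a = 115.179 / 19.4 = 5.9371 m/s².
Starting from rest, L = ½at², so t = √(2L/a) = √(2 × 9.6 / 5.9371) = 1.7983 s.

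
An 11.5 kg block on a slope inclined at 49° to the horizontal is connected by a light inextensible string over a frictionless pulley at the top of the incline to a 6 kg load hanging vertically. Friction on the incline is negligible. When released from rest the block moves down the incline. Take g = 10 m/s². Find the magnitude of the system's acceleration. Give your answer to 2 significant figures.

1.5 m/s²

For the block on the incline: the weight component along the slope is m₁g sin 49° = 11.5 × 10 × 0.7547 = 86.791 N and the normal force is N = m₁g cos 49° = 75.447 N.
Newton's second law for the block (down-slope positive): 86.791 − T = 11.5 a. For the hanging load (upward positive): T − 6 × 10 = 6 a.
Adding the two equations eliminates T: 26.791 = 17.5 a, so a = 1.5309 m/s².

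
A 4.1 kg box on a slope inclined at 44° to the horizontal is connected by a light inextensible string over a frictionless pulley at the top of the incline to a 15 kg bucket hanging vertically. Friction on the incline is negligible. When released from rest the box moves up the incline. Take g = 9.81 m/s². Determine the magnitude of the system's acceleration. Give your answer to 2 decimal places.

6.24 m/s²

For the box on the incline: the weight component along the slope is m₁g sin 44° = 4.1 × 9.81 × 0.6947 = 27.942 N and the normal force is N = m₁g cos 44° = 28.933 N.
Newton's second law for the box (up-slope positive): T − 27.942 = 4.1 a. For the hanging bucket (downward positive): 15 × 9.81 − T = 15 a.
Adding the two equations eliminates T: 119.208 = 19.1 a, so a = 6.2413 m/s².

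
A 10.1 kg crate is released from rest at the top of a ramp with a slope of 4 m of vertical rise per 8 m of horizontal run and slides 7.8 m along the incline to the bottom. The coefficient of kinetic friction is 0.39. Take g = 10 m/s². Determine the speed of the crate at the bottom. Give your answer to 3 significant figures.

The weight component along the incline is mg sin 26.57° = 45.169 N and the normal force is N = mg cos 26.57° = 90.337 N.
Friction up the slope is f = μN = 0.39 × 90.337 = 35.231 N, so the net downslope force is 45.169 − 35.231 = 9.938 N and a = 9.938 / 10.1 = 0.9840 m/s².
Starting from rest over a distance of 7.8 m, v² = 2aL = 2 × 0.9840 × 7.8 = 15.3504, so v = 3.9180 m/s.

3.92 m/s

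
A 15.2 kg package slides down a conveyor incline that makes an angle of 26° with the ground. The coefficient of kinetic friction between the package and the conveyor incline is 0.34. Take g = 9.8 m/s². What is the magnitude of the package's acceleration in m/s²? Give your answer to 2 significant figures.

1.3 m/s²

Resolving the weight along the incline: the component pulling the package down the slope is mg sin 26° = 15.2 × 9.8 × 0.4384 = 65.304 N, and the normal force is N = mg cos 26° = 15.2 × 9.8 × 0.8988 = 133.885 N.
Kinetic friction acts up the slope with magnitude f = μN = 0.34 × 133.885 = 45.521 N.
Net force along the incline is 65.304 − 45.521 = 19.783 N, so a = 19.783 / 15.2 = 1.3015 m/s².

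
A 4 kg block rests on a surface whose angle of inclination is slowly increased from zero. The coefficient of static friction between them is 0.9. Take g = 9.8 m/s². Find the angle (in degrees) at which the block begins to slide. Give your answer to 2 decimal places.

At the threshold of sliding, static friction is at its maximum μ_s N and exactly balances the weight component along the incline: mg sin θ = μ_s mg cos θ.
Hence tan θ = μ_s = 0.9, so θ = arctan(0.9) = 41.9872°.

41.99°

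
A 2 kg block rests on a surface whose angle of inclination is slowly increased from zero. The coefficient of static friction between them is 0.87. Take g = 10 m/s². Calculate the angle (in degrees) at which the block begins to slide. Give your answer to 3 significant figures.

41.0°

At the threshold of sliding, static friction is at its maximum μ_s N and exactly balances the weight component along the incline: mg sin θ = μ_s mg cos θ.
Hence tan θ = μ_s = 0.87, so θ = arctan(0.87) = 41.0233°.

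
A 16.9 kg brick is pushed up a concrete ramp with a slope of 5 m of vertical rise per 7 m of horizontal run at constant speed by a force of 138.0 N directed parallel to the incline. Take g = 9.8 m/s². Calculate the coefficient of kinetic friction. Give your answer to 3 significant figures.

At constant speed ΣF = 0 along the incline. The applied 138.0 N acts up the slope; the weight component mg sin 35.54° = 96.265 N and kinetic friction μN both act down the slope.
So 138.0 = 96.265 + μ × 134.771, giving μ = (138.0 − 96.265) / 134.771 = 0.3097.

0.310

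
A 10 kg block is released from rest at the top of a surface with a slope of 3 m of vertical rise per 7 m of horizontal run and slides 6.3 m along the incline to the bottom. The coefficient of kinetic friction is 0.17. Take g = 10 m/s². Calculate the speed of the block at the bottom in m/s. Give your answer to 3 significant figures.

The weight component along the incline is mg sin 23.20° = 39.392 N and the normal force is N = mg cos 23.20° = 91.915 N.
Friction up the slope is f = μN = 0.17 × 91.915 = 15.626 N, so the net downslope force is 39.392 − 15.626 = 23.766 N and a = 23.766 / 10 = 2.3766 m/s².
Starting from rest over a distance of 6.3 m, v² = 2aL = 2 × 2.3766 × 6.3 = 29.9452, so v = 5.4722 m/s.

5.47 m/s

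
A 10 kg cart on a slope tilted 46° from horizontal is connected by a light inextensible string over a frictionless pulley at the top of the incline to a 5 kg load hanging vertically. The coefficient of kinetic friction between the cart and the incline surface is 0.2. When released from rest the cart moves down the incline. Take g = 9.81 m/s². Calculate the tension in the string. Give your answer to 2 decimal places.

51.68 N

For the cart on the incline: the weight component along the slope is m₁g sin 46° = 10 × 9.81 × 0.7193 = 70.563 N and the normal force is N = m₁g cos 46° = 68.146 N.
Kinetic friction opposes the cart's motion down the incline: f = μN = 0.2 × 68.146 = 13.629 N acting up the slope.
Newton's second law for the cart (down-slope positive): 70.563 − 13.629 − T = 10 a. For the hanging load (upward positive): T − 5 × 9.81 = 5 a.
Adding the two equations eliminates T: 7.884 = 15 a, so a = 0.5256 m/s².
Then from the hanging load's equation, T = 5 × (9.81 + 0.5256) = 51.678 N.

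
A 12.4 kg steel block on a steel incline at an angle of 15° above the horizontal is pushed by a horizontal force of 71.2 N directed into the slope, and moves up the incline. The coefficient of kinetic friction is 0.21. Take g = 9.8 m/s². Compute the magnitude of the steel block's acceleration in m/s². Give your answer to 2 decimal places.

The horizontal push has components F cos 15° = 71.2 × 0.9659 = 68.772 N up the incline and F sin 15° = 71.2 × 0.2588 = 18.427 N pressing into the surface.
The normal force is therefore N = mg cos 15° + F sin 15° = 117.376 + 18.427 = 135.803 N, and kinetic friction down the slope is μN = 0.21 × 135.803 = 28.519 N.
Along the incline: F cos 15° − mg sin 15° − μN = ma, so 68.772 − 31.449 − 28.519 = 12.4 a, giving a = 0.7100 m/s².

0.71 m/s²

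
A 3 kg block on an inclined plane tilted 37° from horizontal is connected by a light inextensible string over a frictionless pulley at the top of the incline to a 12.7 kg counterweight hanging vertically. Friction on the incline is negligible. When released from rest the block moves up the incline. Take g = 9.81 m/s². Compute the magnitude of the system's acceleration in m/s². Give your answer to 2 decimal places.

6.81 m/s²

For the block on the incline: the weight component along the slope is m₁g sin 37° = 3 × 9.81 × 0.6018 = 17.711 N and the normal force is N = m₁g cos 37° = 23.504 N.
Newton's second law for the block (up-slope positive): T − 17.711 = 3 a. For the hanging counterweight (downward positive): 12.7 × 9.81 − T = 12.7 a.
Adding the two equations eliminates T: 106.876 = 15.7 a, so a = 6.8074 m/s².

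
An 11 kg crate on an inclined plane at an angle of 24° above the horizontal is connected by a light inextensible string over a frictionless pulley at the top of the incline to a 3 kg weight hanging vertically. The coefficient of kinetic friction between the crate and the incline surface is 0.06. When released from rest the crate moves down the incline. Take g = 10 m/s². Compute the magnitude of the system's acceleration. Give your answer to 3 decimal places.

0.622 m/s²

For the crate on the incline: the weight component along the slope is m₁g sin 24° = 11 × 10 × 0.4067 = 44.737 N and the normal force is N = m₁g cos 24° = 100.490 N.
Kinetic friction opposes the crate's motion down the incline: f = μN = 0.06 × 100.490 = 6.029 N acting up the slope.
Newton's second law for the crate (down-slope positive): 44.737 − 6.029 − T = 11 a. For the hanging weight (upward positive): T − 3 × 10 = 3 a.
Adding the two equations eliminates T: 8.708 = 14 a, so a = 0.6220 m/s².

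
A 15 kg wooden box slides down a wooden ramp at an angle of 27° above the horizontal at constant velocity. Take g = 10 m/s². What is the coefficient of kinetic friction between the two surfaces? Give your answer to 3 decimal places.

0.510

At constant velocity the net force along the incline is zero: mg sin 27° = μ mg cos 27°.
So μ = tan 27° = 0.4540 / 0.8910 = 0.5095.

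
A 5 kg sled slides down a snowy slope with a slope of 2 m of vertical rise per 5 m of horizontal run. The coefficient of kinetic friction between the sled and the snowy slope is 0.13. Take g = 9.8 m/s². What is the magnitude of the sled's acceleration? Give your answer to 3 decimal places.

Resolving the weight along the incline: the component pulling the sled down the slope is mg sin 21.80° = 5 × 9.8 × 0.3714 = 18.199 N, and the normal force is N = mg cos 21.80° = 5 × 9.8 × 0.9285 = 45.496 N.
Kinetic friction acts up the slope with magnitude f = μN = 0.13 × 45.496 = 5.914 N.
Net force along the incline is 18.199 − 5.914 = 12.285 N, so a = 12.285 / 5 = 2.4570 m/s².

2.457 m/s²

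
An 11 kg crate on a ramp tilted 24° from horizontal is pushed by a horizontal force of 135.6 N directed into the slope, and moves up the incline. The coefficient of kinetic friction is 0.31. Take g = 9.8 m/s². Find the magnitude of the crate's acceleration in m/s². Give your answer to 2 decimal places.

2.95 m/s²

The horizontal push has components F cos 24° = 135.6 × 0.9135 = 123.871 N up the incline and F sin 24° = 135.6 × 0.4067 = 55.149 N pressing into the surface.
The normal force is therefore N = mg cos 24° + F sin 24° = 98.475 + 55.149 = 153.624 N, and kinetic friction down the slope is μN = 0.31 × 153.624 = 47.623 N.
Along the incline: F cos 24° − mg sin 24° − μN = ma, so 123.871 − 43.842 − 47.623 = 11 a, giving a = 2.9460 m/s².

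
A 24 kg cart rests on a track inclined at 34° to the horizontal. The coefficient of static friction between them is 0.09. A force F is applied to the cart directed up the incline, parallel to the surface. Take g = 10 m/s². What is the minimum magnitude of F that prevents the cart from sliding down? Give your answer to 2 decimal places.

116.30 N

The normal force is N = mg cos 34° = 198.969 N. With F at its minimum the cart is on the verge of sliding down, so static friction is at its maximum μ_s N = 0.09 × 198.969 = 17.907 N and acts up the slope.
Equilibrium along the incline: F + μ_s N = mg sin 34°, so F = 134.206 − 17.907 = 116.299 N.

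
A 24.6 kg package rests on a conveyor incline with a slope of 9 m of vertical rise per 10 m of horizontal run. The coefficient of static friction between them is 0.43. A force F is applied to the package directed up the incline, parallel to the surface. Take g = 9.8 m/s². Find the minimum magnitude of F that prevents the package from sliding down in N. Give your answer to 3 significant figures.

84.2 N

The normal force is N = mg cos 41.99° = 179.193 N. With F at its minimum the package is on the verge of sliding down, so static friction is at its maximum μ_s N = 0.43 × 179.193 = 77.053 N and acts up the slope.
Equilibrium along the incline: F + μ_s N = mg sin 41.99°, so F = 161.274 − 77.053 = 84.221 N.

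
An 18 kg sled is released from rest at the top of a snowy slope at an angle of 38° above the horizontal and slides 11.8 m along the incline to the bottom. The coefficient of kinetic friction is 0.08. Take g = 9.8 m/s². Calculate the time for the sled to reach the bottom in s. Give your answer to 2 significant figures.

The weight component along the incline is mg sin 38° = 108.603 N and the normal force is N = mg cos 38° = 139.005 N.
Friction up the slope is f = μN = 0.08 × 139.005 = 11.120 N, so the net downslope force is 108.603 − 11.120 = 97.483 N and a = 97.483 / 18 = 5.4157 m/s².
Starting from rest, L = ½at², so t = √(2L/a) = √(2 × 11.8 / 5.4157) = 2.0875 s.

2.1 s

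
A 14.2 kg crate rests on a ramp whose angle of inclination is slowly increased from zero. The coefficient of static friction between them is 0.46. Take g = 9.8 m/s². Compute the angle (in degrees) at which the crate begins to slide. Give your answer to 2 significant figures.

At the threshold of sliding, static friction is at its maximum μ_s N and exactly balances the weight component along the incline: mg sin θ = μ_s mg cos θ.
Hence tan θ = μ_s = 0.46, so θ = arctan(0.46) = 24.7024°.

25°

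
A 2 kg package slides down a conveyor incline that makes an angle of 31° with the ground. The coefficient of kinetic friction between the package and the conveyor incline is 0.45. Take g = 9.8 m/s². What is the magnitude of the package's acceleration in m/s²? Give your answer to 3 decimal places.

Resolving the weight along the incline: the component pulling the package down the slope is mg sin 31° = 2 × 9.8 × 0.5150 = 10.094 N, and the normal force is N = mg cos 31° = 2 × 9.8 × 0.8572 = 16.801 N.
Kinetic friction acts up the slope with magnitude f = μN = 0.45 × 16.801 = 7.560 N.
Net force along the incline is 10.094 − 7.560 = 2.534 N, so a = 2.534 / 2 = 1.2670 m/s².

1.267 m/s²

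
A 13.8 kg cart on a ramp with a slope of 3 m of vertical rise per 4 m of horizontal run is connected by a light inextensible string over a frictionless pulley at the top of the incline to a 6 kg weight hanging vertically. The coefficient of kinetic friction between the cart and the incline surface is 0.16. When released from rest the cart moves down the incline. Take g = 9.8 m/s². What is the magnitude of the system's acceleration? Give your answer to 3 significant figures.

For the cart on the incline: the weight component along the slope is m₁g sin 36.87° = 13.8 × 9.8 × 0.6000 = 81.144 N and the normal force is N = m₁g cos 36.87° = 108.192 N.
Kinetic friction opposes the cart's motion down the incline: f = μN = 0.16 × 108.192 = 17.311 N acting up the slope.
Newton's second law for the cart (down-slope positive): 81.144 − 17.311 − T = 13.8 a. For the hanging weight (upward positive): T − 6 × 9.8 = 6 a.
Adding the two equations eliminates T: 5.033 = 19.8 a, so a = 0.2542 m/s².

0.254 m/s²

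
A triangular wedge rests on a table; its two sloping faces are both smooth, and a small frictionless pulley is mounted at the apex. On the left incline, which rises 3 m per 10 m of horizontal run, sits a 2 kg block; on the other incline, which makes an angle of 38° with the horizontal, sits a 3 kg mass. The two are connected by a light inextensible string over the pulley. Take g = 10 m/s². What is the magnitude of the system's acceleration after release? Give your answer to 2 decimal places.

2.54 m/s²

Resolve each weight along its own incline: the 2 kg mass has component 2 × 10 × sin 16.70° = 5.747 N down its slope, and the 3 kg mass has 3 × 10 × sin 38° = 18.470 N down its slope.
The 3 kg side's 18.470 N exceeds the other side's 5.747 N, so that mass slides down and the 2 kg mass slides up. Taking that direction as positive, Newton's second law for the whole system gives 18.470 − 5.747 = (2 + 3) a, so a = 12.723 / 5 = 2.5446 m/s².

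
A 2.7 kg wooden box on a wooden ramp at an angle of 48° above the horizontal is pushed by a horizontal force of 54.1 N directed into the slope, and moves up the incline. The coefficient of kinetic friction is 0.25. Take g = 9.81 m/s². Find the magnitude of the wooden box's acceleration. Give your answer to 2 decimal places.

0.75 m/s²

The horizontal push has components F cos 48° = 54.1 × 0.6691 = 36.198 N up the incline and F sin 48° = 54.1 × 0.7431 = 40.202 N pressing into the surface.
The normal force is therefore N = mg cos 48° + F sin 48° = 17.722 + 40.202 = 57.924 N, and kinetic friction down the slope is μN = 0.25 × 57.924 = 14.481 N.
Along the incline: F cos 48° − mg sin 48° − μN = ma, so 36.198 − 19.682 − 14.481 = 2.7 a, giving a = 0.7537 m/s².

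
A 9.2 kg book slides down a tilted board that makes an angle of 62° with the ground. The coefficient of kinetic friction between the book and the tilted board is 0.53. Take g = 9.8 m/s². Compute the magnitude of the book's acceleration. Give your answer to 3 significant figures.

Resolving the weight along the incline: the component pulling the book down the slope is mg sin 62° = 9.2 × 9.8 × 0.8829 = 79.602 N, and the normal force is N = mg cos 62° = 9.2 × 9.8 × 0.4695 = 42.330 N.
Kinetic friction acts up the slope with magnitude f = μN = 0.53 × 42.330 = 22.435 N.
Net force along the incline is 79.602 − 22.435 = 57.167 N, so a = 57.167 / 9.2 = 6.2138 m/s².

6.21 m/s²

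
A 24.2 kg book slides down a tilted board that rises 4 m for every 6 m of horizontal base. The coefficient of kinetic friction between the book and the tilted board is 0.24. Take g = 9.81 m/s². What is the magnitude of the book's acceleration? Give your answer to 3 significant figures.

Resolving the weight along the incline: the component pulling the book down the slope is mg sin 33.69° = 24.2 × 9.81 × 0.5547 = 131.687 N, and the normal force is N = mg cos 33.69° = 24.2 × 9.81 × 0.8321 = 197.542 N.
Kinetic friction acts up the slope with magnitude f = μN = 0.24 × 197.542 = 47.410 N.
Net force along the incline is 131.687 − 47.410 = 84.277 N, so a = 84.277 / 24.2 = 3.4825 m/s².

3.48 m/s²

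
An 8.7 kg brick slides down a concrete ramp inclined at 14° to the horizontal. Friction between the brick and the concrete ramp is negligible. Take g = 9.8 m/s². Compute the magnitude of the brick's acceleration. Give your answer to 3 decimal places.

Resolving the weight along the incline: the component pulling the brick down the slope is mg sin 14° = 8.7 × 9.8 × 0.2419 = 20.624 N, and the normal force is N = mg cos 14° = 8.7 × 9.8 × 0.9703 = 82.728 N.
With no friction the net force along the incline is 20.624 N, so a = g sin 14° = 20.624 / 8.7 = 2.3706 m/s².

2.371 m/s²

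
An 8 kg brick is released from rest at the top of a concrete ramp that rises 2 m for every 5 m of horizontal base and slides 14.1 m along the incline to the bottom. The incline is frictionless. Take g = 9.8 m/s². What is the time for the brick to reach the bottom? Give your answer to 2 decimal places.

The weight component along the incline is mg sin 21.80° = 29.117 N and the normal force is N = mg cos 21.80° = 72.793 N.
With no friction, a = g sin 21.80° = 3.6396 m/s².
Starting from rest, L = ½at², so t = √(2L/a) = √(2 × 14.1 / 3.6396) = 2.7835 s.

2.78 s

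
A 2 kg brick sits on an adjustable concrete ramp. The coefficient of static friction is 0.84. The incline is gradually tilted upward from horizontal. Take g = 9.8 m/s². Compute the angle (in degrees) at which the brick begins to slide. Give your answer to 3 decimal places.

At the threshold of sliding, static friction is at its maximum μ_s N and exactly balances the weight component along the incline: mg sin θ = μ_s mg cos θ.
Hence tan θ = μ_s = 0.84, so θ = arctan(0.84) = 40.0303°.

40.030°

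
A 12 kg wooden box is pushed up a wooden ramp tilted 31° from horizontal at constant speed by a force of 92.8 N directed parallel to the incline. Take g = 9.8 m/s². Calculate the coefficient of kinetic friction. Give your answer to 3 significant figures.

0.320

At constant speed ΣF = 0 along the incline. The applied 92.8 N acts up the slope; the weight component mg sin 31° = 60.568 N and kinetic friction μN both act down the slope.
So 92.8 = 60.568 + μ × 100.803, giving μ = (92.8 − 60.568) / 100.803 = 0.3198.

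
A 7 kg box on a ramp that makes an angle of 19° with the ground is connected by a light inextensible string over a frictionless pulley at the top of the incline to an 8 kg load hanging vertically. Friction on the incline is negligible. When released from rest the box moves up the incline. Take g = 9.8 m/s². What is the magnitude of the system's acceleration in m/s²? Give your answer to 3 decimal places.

For the box on the incline: the weight component along the slope is m₁g sin 19° = 7 × 9.8 × 0.3256 = 22.336 N and the normal force is N = m₁g cos 19° = 64.863 N.
Newton's second law for the box (up-slope positive): T − 22.336 = 7 a. For the hanging load (downward positive): 8 × 9.8 − T = 8 a.
Adding the two equations eliminates T: 56.064 = 15 a, so a = 3.7376 m/s².

3.738 m/s²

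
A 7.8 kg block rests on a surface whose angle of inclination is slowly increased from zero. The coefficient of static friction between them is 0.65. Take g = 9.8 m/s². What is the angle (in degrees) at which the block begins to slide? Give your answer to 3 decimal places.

At the threshold of sliding, static friction is at its maximum μ_s N and exactly balances the weight component along the incline: mg sin θ = μ_s mg cos θ.
Hence tan θ = μ_s = 0.65, so θ = arctan(0.65) = 33.0239°.

33.024°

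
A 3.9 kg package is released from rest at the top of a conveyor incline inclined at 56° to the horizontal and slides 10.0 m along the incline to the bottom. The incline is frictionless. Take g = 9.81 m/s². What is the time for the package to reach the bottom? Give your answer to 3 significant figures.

1.57 s

The weight component along the incline is mg sin 56° = 31.718 N and the normal force is N = mg cos 56° = 21.394 N.
With no friction, a = g sin 56° = 8.1329 m/s².
Starting from rest, L = ½at², so t = √(2L/a) = √(2 × 10.0 / 8.1329) = 1.5682 s.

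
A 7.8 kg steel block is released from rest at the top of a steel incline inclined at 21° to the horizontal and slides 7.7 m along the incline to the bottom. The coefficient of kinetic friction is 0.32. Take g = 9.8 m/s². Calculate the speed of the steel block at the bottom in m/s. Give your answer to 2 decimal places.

3.00 m/s

The weight component along the incline is mg sin 21° = 27.394 N and the normal force is N = mg cos 21° = 71.363 N.
Friction up the slope is f = μN = 0.32 × 71.363 = 22.836 N, so the net downslope force is 27.394 − 22.836 = 4.558 N and a = 4.558 / 7.8 = 0.5844 m/s².
Starting from rest over a distance of 7.7 m, v² = 2aL = 2 × 0.5844 × 7.7 = 8.9998, so v = 3.0000 m/s.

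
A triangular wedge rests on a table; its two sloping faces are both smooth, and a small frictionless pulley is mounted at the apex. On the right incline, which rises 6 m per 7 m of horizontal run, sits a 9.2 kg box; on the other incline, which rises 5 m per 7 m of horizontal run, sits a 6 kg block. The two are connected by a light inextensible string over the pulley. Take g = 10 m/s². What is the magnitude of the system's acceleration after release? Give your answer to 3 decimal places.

Resolve each weight along its own incline: the 9.2 kg mass has component 9.2 × 10 × sin 40.60° = 59.873 N down its slope, and the 6 kg mass has 6 × 10 × sin 35.54° = 34.874 N down its slope.
The 9.2 kg side's 59.873 N exceeds the other side's 34.874 N, so that mass slides down and the 6 kg mass slides up. Taking that direction as positive, Newton's second law for the whole system gives 59.873 − 34.874 = (9.2 + 6) a, so a = 24.999 / 15.2 = 1.6447 m/s².

1.645 m/s²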